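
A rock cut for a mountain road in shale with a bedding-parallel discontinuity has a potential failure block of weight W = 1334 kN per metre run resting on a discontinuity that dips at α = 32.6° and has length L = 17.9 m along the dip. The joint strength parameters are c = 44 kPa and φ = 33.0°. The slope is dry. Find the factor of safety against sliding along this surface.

FS = 2.11

Resolving the block weight along and normal to the plane and applying the Mohr–Coulomb strength on the joint:
N' = W cosα = 1334·cos32.6° = 1123.8 kN/m
Driving force T = W sinα = 1334·sin32.6° = 718.7 kN/m
Resisting force R = c·L + N'·tanφ = 44·17.9 + 1123.8·tan33.0° = 787.6 + 729.8 = 1517.4 kN/m
FS = R / T = 1517.4 / 718.7 = 2.111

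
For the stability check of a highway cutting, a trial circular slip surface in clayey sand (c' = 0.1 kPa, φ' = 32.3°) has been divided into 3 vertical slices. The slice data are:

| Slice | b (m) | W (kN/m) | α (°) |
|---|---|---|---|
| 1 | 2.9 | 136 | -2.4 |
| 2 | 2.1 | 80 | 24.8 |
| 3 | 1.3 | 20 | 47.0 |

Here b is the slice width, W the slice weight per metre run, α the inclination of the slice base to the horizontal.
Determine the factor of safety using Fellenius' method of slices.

Ordinary method of slices: FS = Σ[c'·Δl_i + (W_i cosα_i)·tanφ'] / Σ W_i sinα_i, with Δl_i = b_i / cosα_i.
Slice 1: Δl = 2.9/cos(-2.4°) = 2.903 m; N'_1 = 136·cos(-2.4°) = 135.9; c'Δl = 0.29; W sinα = -5.7
Slice 2: Δl = 2.1/cos24.8° = 2.313 m; N'_2 = 80·cos24.8° = 72.6; c'Δl = 0.23; W sinα = 33.6
Slice 3: Δl = 1.3/cos47.0° = 1.906 m; N'_3 = 20·cos47.0° = 13.6; c'Δl = 0.19; W sinα = 14.6
Σc'Δl = 0.7 kN/m; ΣN' = 222.1 kN/m; ΣW sinα = 42.5 kN/m
Resisting = 0.7 + 222.1·tan32.3° = 0.7 + 140.4 = 141.1 kN/m
FS = 141.1 / 42.5 = 3.322

FS = 3.32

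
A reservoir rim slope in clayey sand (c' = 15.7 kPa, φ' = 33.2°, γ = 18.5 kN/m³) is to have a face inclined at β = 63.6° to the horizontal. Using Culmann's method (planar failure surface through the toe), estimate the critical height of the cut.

Culmann's analysis gives the critical failure plane at α_cr = (β + φ')/2 = (63.6 + 33.2)/2 = 48.4°, and the critical height
H_c = (4c'/γ) · sinβ cosφ' / [1 − cos(β − φ')]
    = (4·15.7/18.5) · sin63.6°·cos33.2° / [1 − cos(30.4°)]
    = 3.395 · 0.8957·0.8368 / [1 − 0.8625]
    = 3.395 · 0.7495 / 0.1375
    = 18.51 m

H_c = 18.51 m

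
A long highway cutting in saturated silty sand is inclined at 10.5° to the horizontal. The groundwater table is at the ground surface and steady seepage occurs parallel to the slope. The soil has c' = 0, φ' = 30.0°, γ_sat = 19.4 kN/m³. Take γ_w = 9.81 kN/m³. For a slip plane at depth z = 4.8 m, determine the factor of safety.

FS = 1.54

With seepage parallel to the slope and the water table at the surface, the effective normal stress on the slip plane uses the buoyant unit weight γ' = γ_sat − γ_w while the driving shear stress uses γ_sat:
FS = [c' + γ' z cos²β tanφ'] / [γ_sat z sinβ cosβ]
(For c' = 0 this reduces to FS = (γ'/γ_sat)·tanφ'/tanβ.)
γ' = 19.4 − 9.81 = 9.59 kN/m³
Numerator = 0.0 + 9.59·4.8·cos²10.5°·tan30.0° = 0.0 + 9.59·4.8·0.9668·0.5774 = 25.694 kPa
Denominator = 19.4·4.8·sin10.5°·cos10.5° = 19.4·4.8·0.1822·0.9833 = 16.686 kPa
FS = 25.694 / 16.686 = 1.540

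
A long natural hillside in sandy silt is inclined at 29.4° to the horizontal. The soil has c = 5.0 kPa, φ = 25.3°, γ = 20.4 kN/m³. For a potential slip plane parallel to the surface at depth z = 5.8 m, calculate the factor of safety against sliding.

FS = 0.94

For an infinite slope with a slip plane parallel to the surface (no pore pressure): FS = [c + γz cos²β tanφ] / [γz sinβ cosβ].
γz = 20.4·5.8 = 118.32 kN/m²
Numerator = 5.0 + 118.32·cos²29.4°·tan25.3° = 5.0 + 118.32·0.7590·0.4727 = 47.451 kPa
Denominator = 118.32·sin29.4°·cos29.4° = 118.32·0.4909·0.8712 = 50.603 kPa
FS = 47.451 / 50.603 = 0.938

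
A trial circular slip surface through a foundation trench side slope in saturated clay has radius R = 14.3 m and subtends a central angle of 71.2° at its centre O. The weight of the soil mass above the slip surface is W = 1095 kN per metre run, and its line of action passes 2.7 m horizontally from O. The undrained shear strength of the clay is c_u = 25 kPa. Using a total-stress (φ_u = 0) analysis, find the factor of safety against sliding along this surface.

Taking moments about the centre O, the resisting moment is provided by the undrained shear strength acting along the arc:
Arc length L_a = R·θ = 14.3·(71.2°·π/180) = 14.3·1.2427 = 17.77 m
M_R = c_u·L_a·R = 25·17.77·14.3 = 6352.9 kN·m/m
M_D = W·d = 1095·2.7 = 2956.5 kN·m/m
FS = M_R / M_D = 6352.9 / 2956.5 = 2.149

FS = 2.15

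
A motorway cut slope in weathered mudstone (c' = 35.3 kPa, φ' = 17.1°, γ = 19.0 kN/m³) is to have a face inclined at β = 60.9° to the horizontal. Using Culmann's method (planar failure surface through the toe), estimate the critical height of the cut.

H_c = 22.31 m

Culmann's analysis gives the critical failure plane at α_cr = (β + φ')/2 = (60.9 + 17.1)/2 = 39.0°, and the critical height
H_c = (4c'/γ) · sinβ cosφ' / [1 − cos(β − φ')]
    = (4·35.3/19.0) · sin60.9°·cos17.1° / [1 − cos(43.8°)]
    = 7.432 · 0.8738·0.9558 / [1 − 0.7218]
    = 7.432 · 0.8351 / 0.2782
    = 22.31 m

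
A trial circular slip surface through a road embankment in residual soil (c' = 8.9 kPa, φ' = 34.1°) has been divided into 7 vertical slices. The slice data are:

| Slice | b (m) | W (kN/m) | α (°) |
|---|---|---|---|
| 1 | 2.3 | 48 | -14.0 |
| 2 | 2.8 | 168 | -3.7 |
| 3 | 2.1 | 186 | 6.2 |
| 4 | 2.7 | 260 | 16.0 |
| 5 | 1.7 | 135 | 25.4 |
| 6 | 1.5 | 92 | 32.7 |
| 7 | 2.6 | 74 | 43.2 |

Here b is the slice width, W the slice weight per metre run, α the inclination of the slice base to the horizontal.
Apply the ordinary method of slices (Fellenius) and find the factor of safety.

Ordinary method of slices: FS = Σ[c'·Δl_i + (W_i cosα_i)·tanφ'] / Σ W_i sinα_i, with Δl_i = b_i / cosα_i.
Slice 1: Δl = 2.3/cos(-14.0°) = 2.370 m; N'_1 = 48·cos(-14.0°) = 46.6; c'Δl = 21.10; W sinα = -11.6
Slice 2: Δl = 2.8/cos(-3.7°) = 2.806 m; N'_2 = 168·cos(-3.7°) = 167.6; c'Δl = 24.97; W sinα = -10.8
Slice 3: Δl = 2.1/cos6.2° = 2.112 m; N'_3 = 186·cos6.2° = 184.9; c'Δl = 18.80; W sinα = 20.1
Slice 4: Δl = 2.7/cos16.0° = 2.809 m; N'_4 = 260·cos16.0° = 249.9; c'Δl = 25.00; W sinα = 71.7
Slice 5: Δl = 1.7/cos25.4° = 1.882 m; N'_5 = 135·cos25.4° = 122.0; c'Δl = 16.75; W sinα = 57.9
Slice 6: Δl = 1.5/cos32.7° = 1.783 m; N'_6 = 92·cos32.7° = 77.4; c'Δl = 15.86; W sinα = 49.7
Slice 7: Δl = 2.6/cos43.2° = 3.567 m; N'_7 = 74·cos43.2° = 53.9; c'Δl = 31.74; W sinα = 50.7
Σc'Δl = 154.2 kN/m; ΣN' = 902.4 kN/m; ΣW sinα = 227.6 kN/m
Resisting = 154.2 + 902.4·tan34.1° = 154.2 + 611.0 = 765.2 kN/m
FS = 765.2 / 227.6 = 3.362

FS = 3.36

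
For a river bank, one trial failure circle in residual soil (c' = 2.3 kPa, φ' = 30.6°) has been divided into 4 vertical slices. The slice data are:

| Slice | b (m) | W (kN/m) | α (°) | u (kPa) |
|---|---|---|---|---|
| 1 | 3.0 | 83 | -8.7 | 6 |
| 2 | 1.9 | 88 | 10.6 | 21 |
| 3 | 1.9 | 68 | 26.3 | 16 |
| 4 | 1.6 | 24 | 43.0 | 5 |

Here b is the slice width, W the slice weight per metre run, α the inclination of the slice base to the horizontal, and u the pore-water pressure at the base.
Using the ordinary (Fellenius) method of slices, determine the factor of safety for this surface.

Ordinary method of slices: FS = Σ[c'·Δl_i + (W_i cosα_i − u_i·Δl_i)·tanφ'] / Σ W_i sinα_i, with Δl_i = b_i / cosα_i.
Slice 1: Δl = 3.0/cos(-8.7°) = 3.035 m; N'_1 = 83·cos(-8.7°) − 6·3.035 = 63.8; c'Δl = 6.98; W sinα = -12.6
Slice 2: Δl = 1.9/cos10.6° = 1.933 m; N'_2 = 88·cos10.6° − 21·1.933 = 45.9; c'Δl = 4.45; W sinα = 16.2
Slice 3: Δl = 1.9/cos26.3° = 2.119 m; N'_3 = 68·cos26.3° − 16·2.119 = 27.1; c'Δl = 4.87; W sinα = 30.1
Slice 4: Δl = 1.6/cos43.0° = 2.188 m; N'_4 = 24·cos43.0° − 5·2.188 = 6.6; c'Δl = 5.03; W sinα = 16.4
Σc'Δl = 21.3 kN/m; ΣN' = 143.4 kN/m; ΣW sinα = 50.1 kN/m
Resisting = 21.3 + 143.4·tan30.6° = 21.3 + 84.8 = 106.1 kN/m
FS = 106.1 / 50.1 = 2.117

FS = 2.12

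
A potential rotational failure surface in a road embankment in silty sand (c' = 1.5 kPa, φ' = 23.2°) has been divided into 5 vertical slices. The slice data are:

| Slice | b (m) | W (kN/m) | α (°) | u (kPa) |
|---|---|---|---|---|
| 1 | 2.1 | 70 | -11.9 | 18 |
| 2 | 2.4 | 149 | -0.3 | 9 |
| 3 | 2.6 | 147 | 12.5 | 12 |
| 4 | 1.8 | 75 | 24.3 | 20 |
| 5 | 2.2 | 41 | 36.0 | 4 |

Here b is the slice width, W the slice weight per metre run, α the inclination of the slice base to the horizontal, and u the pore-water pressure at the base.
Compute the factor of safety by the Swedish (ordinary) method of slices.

FS = 2.17

Ordinary method of slices: FS = Σ[c'·Δl_i + (W_i cosα_i − u_i·Δl_i)·tanφ'] / Σ W_i sinα_i, with Δl_i = b_i / cosα_i.
Slice 1: Δl = 2.1/cos(-11.9°) = 2.146 m; N'_1 = 70·cos(-11.9°) − 18·2.146 = 29.9; c'Δl = 3.22; W sinα = -14.4
Slice 2: Δl = 2.4/cos(-0.3°) = 2.400 m; N'_2 = 149·cos(-0.3°) − 9·2.400 = 127.4; c'Δl = 3.60; W sinα = -0.8
Slice 3: Δl = 2.6/cos12.5° = 2.663 m; N'_3 = 147·cos12.5° − 12·2.663 = 111.6; c'Δl = 3.99; W sinα = 31.8
Slice 4: Δl = 1.8/cos24.3° = 1.975 m; N'_4 = 75·cos24.3° − 20·1.975 = 28.9; c'Δl = 2.96; W sinα = 30.9
Slice 5: Δl = 2.2/cos36.0° = 2.719 m; N'_5 = 41·cos36.0° − 4·2.719 = 22.3; c'Δl = 4.08; W sinα = 24.1
Σc'Δl = 17.9 kN/m; ΣN' = 320.0 kN/m; ΣW sinα = 71.6 kN/m
Resisting = 17.9 + 320.0·tan23.2° = 17.9 + 137.1 = 155.0 kN/m
FS = 155.0 / 71.6 = 2.166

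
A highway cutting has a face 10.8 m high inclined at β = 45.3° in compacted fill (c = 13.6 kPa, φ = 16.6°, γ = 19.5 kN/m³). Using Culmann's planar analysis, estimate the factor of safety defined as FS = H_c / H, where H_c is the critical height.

FS = 1.43

H_c = (4c/γ) · sinβ cosφ / [1 − cos(β − φ)]
    = (4·13.6/19.5) · sin45.3°·cos16.6° / [1 − cos28.7°]
    = 2.790 · 0.6812 / 0.1229 = 15.47 m
FS = H_c / H = 15.47 / 10.8 = 1.432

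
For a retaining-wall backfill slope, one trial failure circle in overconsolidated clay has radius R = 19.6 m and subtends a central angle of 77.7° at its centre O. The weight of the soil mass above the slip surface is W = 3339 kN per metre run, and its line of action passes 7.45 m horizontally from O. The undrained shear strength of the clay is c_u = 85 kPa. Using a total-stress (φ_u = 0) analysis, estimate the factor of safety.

Taking moments about the centre O, the resisting moment is provided by the undrained shear strength acting along the arc:
Arc length L_a = R·θ = 19.6·(77.7°·π/180) = 19.6·1.3561 = 26.58 m
M_R = c_u·L_a·R = 85·26.58·19.6 = 44282.2 kN·m/m
M_D = W·d = 3339·7.45 = 24875.5 kN·m/m
FS = M_R / M_D = 44282.2 / 24875.5 = 1.780

FS = 1.78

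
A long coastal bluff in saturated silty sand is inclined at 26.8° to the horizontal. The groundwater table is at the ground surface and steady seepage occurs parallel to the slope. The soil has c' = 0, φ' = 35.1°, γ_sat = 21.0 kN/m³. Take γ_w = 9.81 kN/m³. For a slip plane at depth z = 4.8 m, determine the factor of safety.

With seepage parallel to the slope and the water table at the surface, the effective normal stress on the slip plane uses the buoyant unit weight γ' = γ_sat − γ_w while the driving shear stress uses γ_sat:
FS = [c' + γ' z cos²β tanφ'] / [γ_sat z sinβ cosβ]
(For c' = 0 this reduces to FS = (γ'/γ_sat)·tanφ'/tanβ.)
γ' = 21.0 − 9.81 = 11.19 kN/m³
Numerator = 0.0 + 11.19·4.8·cos²26.8°·tan35.1° = 0.0 + 11.19·4.8·0.7967·0.7028 = 30.075 kPa
Denominator = 21.0·4.8·sin26.8°·cos26.8° = 21.0·4.8·0.4509·0.8926 = 40.567 kPa
FS = 30.075 / 40.567 = 0.741

FS = 0.74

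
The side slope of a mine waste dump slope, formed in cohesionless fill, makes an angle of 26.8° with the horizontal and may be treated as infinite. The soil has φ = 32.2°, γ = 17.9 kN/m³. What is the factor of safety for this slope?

For a dry cohesionless infinite slope the factor of safety is FS = tanφ / tanβ.
FS = tan32.2° / tan26.8° = 0.6297 / 0.5051 = 1.247

FS = 1.25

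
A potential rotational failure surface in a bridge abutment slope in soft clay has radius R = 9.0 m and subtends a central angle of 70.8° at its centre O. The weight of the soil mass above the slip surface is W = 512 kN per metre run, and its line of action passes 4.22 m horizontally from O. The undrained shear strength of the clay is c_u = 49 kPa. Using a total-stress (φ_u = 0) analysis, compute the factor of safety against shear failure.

Taking moments about the centre O, the resisting moment is provided by the undrained shear strength acting along the arc:
Arc length L_a = R·θ = 9.0·(70.8°·π/180) = 9.0·1.2357 = 11.12 m
M_R = c_u·L_a·R = 49·11.12·9.0 = 4904.5 kN·m/m
M_D = W·d = 512·4.22 = 2160.6 kN·m/m
FS = M_R / M_D = 4904.5 / 2160.6 = 2.270

FS = 2.27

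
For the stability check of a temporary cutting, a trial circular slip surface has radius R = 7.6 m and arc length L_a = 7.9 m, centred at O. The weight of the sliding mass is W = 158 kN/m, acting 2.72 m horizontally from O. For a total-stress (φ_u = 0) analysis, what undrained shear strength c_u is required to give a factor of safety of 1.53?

FS = c_u·L_a·R / (W·d), so c_u = FS·W·d / (L_a·R).
c_u = 1.53·158·2.72 / (7.90·7.6) = 657.5 / 60.04 = 10.95 kPa

c_u = 11.0 kPa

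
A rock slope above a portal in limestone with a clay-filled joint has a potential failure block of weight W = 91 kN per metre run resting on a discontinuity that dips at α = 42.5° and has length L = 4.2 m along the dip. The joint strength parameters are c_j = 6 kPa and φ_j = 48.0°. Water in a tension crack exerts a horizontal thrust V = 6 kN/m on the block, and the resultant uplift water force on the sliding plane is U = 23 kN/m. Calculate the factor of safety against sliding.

Resolving the block weight along and normal to the plane and applying the Mohr–Coulomb strength on the joint:
N' = W cosα − U − V sinα = 91·cos42.5° − 23 − 6·sin42.5° = 40.0 kN/m
Driving force T = W sinα + V cosα = 91·sin42.5° + 6·cos42.5° = 65.9 kN/m
Resisting force R = c_j·L + N'·tanφ_j = 6·4.2 + 40.0·tan48.0° = 25.2 + 44.5 = 69.7 kN/m
FS = R / T = 69.7 / 65.9 = 1.057

FS = 1.06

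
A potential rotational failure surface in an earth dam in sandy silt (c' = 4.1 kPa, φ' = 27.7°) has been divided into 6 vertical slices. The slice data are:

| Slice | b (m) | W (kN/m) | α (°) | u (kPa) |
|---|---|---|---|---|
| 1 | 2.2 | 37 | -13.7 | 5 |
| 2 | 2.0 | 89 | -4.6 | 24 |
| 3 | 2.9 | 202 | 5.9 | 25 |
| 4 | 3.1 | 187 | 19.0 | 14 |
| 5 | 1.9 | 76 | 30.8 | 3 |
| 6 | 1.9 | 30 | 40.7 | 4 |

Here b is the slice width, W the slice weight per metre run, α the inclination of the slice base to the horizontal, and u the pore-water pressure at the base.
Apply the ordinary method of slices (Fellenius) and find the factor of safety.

Ordinary method of slices: FS = Σ[c'·Δl_i + (W_i cosα_i − u_i·Δl_i)·tanφ'] / Σ W_i sinα_i, with Δl_i = b_i / cosα_i.
Slice 1: Δl = 2.2/cos(-13.7°) = 2.264 m; N'_1 = 37·cos(-13.7°) − 5·2.264 = 24.6; c'Δl = 9.28; W sinα = -8.8
Slice 2: Δl = 2.0/cos(-4.6°) = 2.006 m; N'_2 = 89·cos(-4.6°) − 24·2.006 = 40.6; c'Δl = 8.23; W sinα = -7.1
Slice 3: Δl = 2.9/cos5.9° = 2.915 m; N'_3 = 202·cos5.9° − 25·2.915 = 128.0; c'Δl = 11.95; W sinα = 20.8
Slice 4: Δl = 3.1/cos19.0° = 3.279 m; N'_4 = 187·cos19.0° − 14·3.279 = 130.9; c'Δl = 13.44; W sinα = 60.9
Slice 5: Δl = 1.9/cos30.8° = 2.212 m; N'_5 = 76·cos30.8° − 3·2.212 = 58.6; c'Δl = 9.07; W sinα = 38.9
Slice 6: Δl = 1.9/cos40.7° = 2.506 m; N'_6 = 30·cos40.7° − 4·2.506 = 12.7; c'Δl = 10.28; W sinα = 19.6
Σc'Δl = 62.3 kN/m; ΣN' = 395.5 kN/m; ΣW sinα = 124.2 kN/m
Resisting = 62.3 + 395.5·tan27.7° = 62.3 + 207.6 = 269.9 kN/m
FS = 269.9 / 124.2 = 2.173

FS = 2.17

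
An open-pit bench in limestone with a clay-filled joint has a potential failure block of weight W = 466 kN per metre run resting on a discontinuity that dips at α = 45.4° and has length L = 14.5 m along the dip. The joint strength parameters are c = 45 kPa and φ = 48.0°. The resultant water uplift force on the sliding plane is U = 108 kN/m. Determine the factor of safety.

Resolving the block weight along and normal to the plane and applying the Mohr–Coulomb strength on the joint:
N' = W cosα − U = 466·cos45.4° − 108 = 219.2 kN/m
Driving force T = W sinα = 466·sin45.4° = 331.8 kN/m
Resisting force R = c·L + N'·tanφ = 45·14.5 + 219.2·tan48.0° = 652.5 + 243.4 = 895.9 kN/m
FS = R / T = 895.9 / 331.8 = 2.700

FS = 2.70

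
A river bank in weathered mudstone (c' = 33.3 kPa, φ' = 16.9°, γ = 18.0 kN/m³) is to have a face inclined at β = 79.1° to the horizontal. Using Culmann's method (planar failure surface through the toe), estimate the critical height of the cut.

H_c = 13.03 m

Culmann's analysis gives the critical failure plane at α_cr = (β + φ')/2 = (79.1 + 16.9)/2 = 48.0°, and the critical height
H_c = (4c'/γ) · sinβ cosφ' / [1 − cos(β − φ')]
    = (4·33.3/18.0) · sin79.1°·cos16.9° / [1 − cos(62.2°)]
    = 7.400 · 0.9820·0.9568 / [1 − 0.4664]
    = 7.400 · 0.9396 / 0.5336
    = 13.03 m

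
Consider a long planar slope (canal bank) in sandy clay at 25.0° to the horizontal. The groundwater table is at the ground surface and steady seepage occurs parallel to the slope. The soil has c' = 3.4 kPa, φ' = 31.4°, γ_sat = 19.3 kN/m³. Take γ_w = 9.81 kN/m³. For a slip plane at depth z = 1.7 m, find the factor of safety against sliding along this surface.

With seepage parallel to the slope and the water table at the surface, the effective normal stress on the slip plane uses the buoyant unit weight γ' = γ_sat − γ_w while the driving shear stress uses γ_sat:
FS = [c' + γ' z cos²β tanφ'] / [γ_sat z sinβ cosβ]
γ' = 19.3 − 9.81 = 9.49 kN/m³
Numerator = 3.4 + 9.49·1.7·cos²25.0°·tan31.4° = 3.4 + 9.49·1.7·0.8214·0.6104 = 11.489 kPa
Denominator = 19.3·1.7·sin25.0°·cos25.0° = 19.3·1.7·0.4226·0.9063 = 12.567 kPa
FS = 11.489 / 12.567 = 0.914

FS = 0.91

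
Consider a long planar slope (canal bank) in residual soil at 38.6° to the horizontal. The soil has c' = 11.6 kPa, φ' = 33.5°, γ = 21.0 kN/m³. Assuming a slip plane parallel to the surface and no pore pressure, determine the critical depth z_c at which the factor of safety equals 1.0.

z_c = 6.63 m

Setting FS = 1.00 in FS = [c' + γz cos²β tanφ'] / [γz sinβ cosβ] and solving for z:
z = c' / [γ cosβ (FS·sinβ − cosβ·tanφ')]
  = 11.6 / [21.0·cos38.6°·(1.00·sin38.6° − cos38.6°·tan33.5°)]
  = 11.6 / [21.0·0.7815·(1.00·0.6239 − 0.7815·0.6619)]
  = 11.6 / 1.7496 = 6.630 m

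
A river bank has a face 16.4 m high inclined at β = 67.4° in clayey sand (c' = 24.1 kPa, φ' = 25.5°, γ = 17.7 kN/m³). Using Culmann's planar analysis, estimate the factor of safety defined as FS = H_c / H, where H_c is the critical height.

FS = 1.08

H_c = (4c'/γ) · sinβ cosφ' / [1 − cos(β − φ')]
    = (4·24.1/17.7) · sin67.4°·cos25.5° / [1 − cos41.9°]
    = 5.446 · 0.8333 / 0.2557 = 17.75 m
FS = H_c / H = 17.75 / 16.4 = 1.082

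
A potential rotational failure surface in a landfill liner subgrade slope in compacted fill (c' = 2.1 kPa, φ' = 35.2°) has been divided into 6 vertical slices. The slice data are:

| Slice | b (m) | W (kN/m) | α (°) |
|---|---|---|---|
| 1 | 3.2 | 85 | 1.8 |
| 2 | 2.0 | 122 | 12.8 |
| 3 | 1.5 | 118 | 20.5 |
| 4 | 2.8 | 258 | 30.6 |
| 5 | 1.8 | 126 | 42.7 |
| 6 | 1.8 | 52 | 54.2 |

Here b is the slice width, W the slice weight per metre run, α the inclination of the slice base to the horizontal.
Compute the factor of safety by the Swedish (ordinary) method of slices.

FS = 1.51

Ordinary method of slices: FS = Σ[c'·Δl_i + (W_i cosα_i)·tanφ'] / Σ W_i sinα_i, with Δl_i = b_i / cosα_i.
Slice 1: Δl = 3.2/cos1.8° = 3.202 m; N'_1 = 85·cos1.8° = 85.0; c'Δl = 6.72; W sinα = 2.7
Slice 2: Δl = 2.0/cos12.8° = 2.051 m; N'_2 = 122·cos12.8° = 119.0; c'Δl = 4.31; W sinα = 27.0
Slice 3: Δl = 1.5/cos20.5° = 1.601 m; N'_3 = 118·cos20.5° = 110.5; c'Δl = 3.36; W sinα = 41.3
Slice 4: Δl = 2.8/cos30.6° = 3.253 m; N'_4 = 258·cos30.6° = 222.1; c'Δl = 6.83; W sinα = 131.3
Slice 5: Δl = 1.8/cos42.7° = 2.449 m; N'_5 = 126·cos42.7° = 92.6; c'Δl = 5.14; W sinα = 85.4
Slice 6: Δl = 1.8/cos54.2° = 3.077 m; N'_6 = 52·cos54.2° = 30.4; c'Δl = 6.46; W sinα = 42.2
Σc'Δl = 32.8 kN/m; ΣN' = 659.5 kN/m; ΣW sinα = 330.0 kN/m
Resisting = 32.8 + 659.5·tan35.2° = 32.8 + 465.3 = 498.1 kN/m
FS = 498.1 / 330.0 = 1.509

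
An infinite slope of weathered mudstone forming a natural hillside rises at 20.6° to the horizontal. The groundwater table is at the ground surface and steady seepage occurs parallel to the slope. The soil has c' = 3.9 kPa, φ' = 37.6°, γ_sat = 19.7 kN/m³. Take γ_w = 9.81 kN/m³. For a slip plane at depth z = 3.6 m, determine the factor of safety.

FS = 1.20

With seepage parallel to the slope and the water table at the surface, the effective normal stress on the slip plane uses the buoyant unit weight γ' = γ_sat − γ_w while the driving shear stress uses γ_sat:
FS = [c' + γ' z cos²β tanφ'] / [γ_sat z sinβ cosβ]
γ' = 19.7 − 9.81 = 9.89 kN/m³
Numerator = 3.9 + 9.89·3.6·cos²20.6°·tan37.6° = 3.9 + 9.89·3.6·0.8762·0.7701 = 27.925 kPa
Denominator = 19.7·3.6·sin20.6°·cos20.6° = 19.7·3.6·0.3518·0.9361 = 23.357 kPa
FS = 27.925 / 23.357 = 1.196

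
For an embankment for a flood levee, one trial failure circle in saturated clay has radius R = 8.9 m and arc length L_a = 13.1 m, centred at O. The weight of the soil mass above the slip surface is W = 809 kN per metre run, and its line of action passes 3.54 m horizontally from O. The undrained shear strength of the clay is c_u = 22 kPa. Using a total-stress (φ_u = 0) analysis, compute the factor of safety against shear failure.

Taking moments about the centre O, the resisting moment is provided by the undrained shear strength acting along the arc:
M_R = c_u·L_a·R = 22·13.10·8.9 = 2565.0 kN·m/m
M_D = W·d = 809·3.54 = 2863.9 kN·m/m
FS = M_R / M_D = 2565.0 / 2863.9 = 0.896

FS = 0.90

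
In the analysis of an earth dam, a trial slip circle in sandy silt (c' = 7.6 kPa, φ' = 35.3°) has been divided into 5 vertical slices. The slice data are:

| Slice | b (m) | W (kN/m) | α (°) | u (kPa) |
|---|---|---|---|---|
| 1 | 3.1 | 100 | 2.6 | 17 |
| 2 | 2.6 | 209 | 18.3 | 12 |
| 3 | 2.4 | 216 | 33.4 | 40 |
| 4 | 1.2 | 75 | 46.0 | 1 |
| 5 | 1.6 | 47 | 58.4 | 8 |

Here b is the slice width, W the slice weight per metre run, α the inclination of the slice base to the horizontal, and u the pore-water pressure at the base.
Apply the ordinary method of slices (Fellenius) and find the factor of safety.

Ordinary method of slices: FS = Σ[c'·Δl_i + (W_i cosα_i − u_i·Δl_i)·tanφ'] / Σ W_i sinα_i, with Δl_i = b_i / cosα_i.
Slice 1: Δl = 3.1/cos2.6° = 3.103 m; N'_1 = 100·cos2.6° − 17·3.103 = 47.1; c'Δl = 23.58; W sinα = 4.5
Slice 2: Δl = 2.6/cos18.3° = 2.738 m; N'_2 = 209·cos18.3° − 12·2.738 = 165.6; c'Δl = 20.81; W sinα = 65.6
Slice 3: Δl = 2.4/cos33.4° = 2.875 m; N'_3 = 216·cos33.4° − 40·2.875 = 65.3; c'Δl = 21.85; W sinα = 118.9
Slice 4: Δl = 1.2/cos46.0° = 1.727 m; N'_4 = 75·cos46.0° − 1·1.727 = 50.4; c'Δl = 13.13; W sinα = 54.0
Slice 5: Δl = 1.6/cos58.4° = 3.054 m; N'_5 = 47·cos58.4° − 8·3.054 = 0.2; c'Δl = 23.21; W sinα = 40.0
Σc'Δl = 102.6 kN/m; ΣN' = 328.6 kN/m; ΣW sinα = 283.0 kN/m
Resisting = 102.6 + 328.6·tan35.3° = 102.6 + 232.7 = 335.3 kN/m
FS = 335.3 / 283.0 = 1.184

FS = 1.18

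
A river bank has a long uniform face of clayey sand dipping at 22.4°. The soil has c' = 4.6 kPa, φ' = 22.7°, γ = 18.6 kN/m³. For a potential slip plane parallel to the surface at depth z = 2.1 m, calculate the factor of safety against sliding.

FS = 1.35

For an infinite slope with a slip plane parallel to the surface (no pore pressure): FS = [c' + γz cos²β tanφ'] / [γz sinβ cosβ].
γz = 18.6·2.1 = 39.06 kN/m²
Numerator = 4.6 + 39.06·cos²22.4°·tan22.7° = 4.6 + 39.06·0.8548·0.4183 = 18.566 kPa
Denominator = 39.06·sin22.4°·cos22.4° = 39.06·0.3811·0.9245 = 13.762 kPa
FS = 18.566 / 13.762 = 1.349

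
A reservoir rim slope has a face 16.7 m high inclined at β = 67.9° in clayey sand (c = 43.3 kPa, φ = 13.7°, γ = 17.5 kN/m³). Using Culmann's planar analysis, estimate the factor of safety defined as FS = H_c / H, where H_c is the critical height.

H_c = (4c/γ) · sinβ cosφ / [1 − cos(β − φ)]
    = (4·43.3/17.5) · sin67.9°·cos13.7° / [1 − cos54.2°]
    = 9.897 · 0.9002 / 0.4150 = 21.47 m
FS = H_c / H = 21.47 / 16.7 = 1.285

FS = 1.29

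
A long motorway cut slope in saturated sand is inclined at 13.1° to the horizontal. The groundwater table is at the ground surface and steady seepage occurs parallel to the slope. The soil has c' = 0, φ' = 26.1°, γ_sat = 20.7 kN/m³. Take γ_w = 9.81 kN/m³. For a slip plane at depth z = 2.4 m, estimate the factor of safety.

With seepage parallel to the slope and the water table at the surface, the effective normal stress on the slip plane uses the buoyant unit weight γ' = γ_sat − γ_w while the driving shear stress uses γ_sat:
FS = [c' + γ' z cos²β tanφ'] / [γ_sat z sinβ cosβ]
(For c' = 0 this reduces to FS = (γ'/γ_sat)·tanφ'/tanβ.)
γ' = 20.7 − 9.81 = 10.89 kN/m³
Numerator = 0.0 + 10.89·2.4·cos²13.1°·tan26.1° = 0.0 + 10.89·2.4·0.9486·0.4899 = 12.146 kPa
Denominator = 20.7·2.4·sin13.1°·cos13.1° = 20.7·2.4·0.2267·0.9740 = 10.967 kPa
FS = 12.146 / 10.967 = 1.108

FS = 1.11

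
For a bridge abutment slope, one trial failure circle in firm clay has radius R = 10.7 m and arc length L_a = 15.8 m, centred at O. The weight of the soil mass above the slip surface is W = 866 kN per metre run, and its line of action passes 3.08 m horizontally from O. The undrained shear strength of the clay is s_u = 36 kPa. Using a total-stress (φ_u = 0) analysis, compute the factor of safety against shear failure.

FS = 2.28

Taking moments about the centre O, the resisting moment is provided by the undrained shear strength acting along the arc:
M_R = s_u·L_a·R = 36·15.80·10.7 = 6086.2 kN·m/m
M_D = W·d = 866·3.08 = 2667.3 kN·m/m
FS = M_R / M_D = 6086.2 / 2667.3 = 2.282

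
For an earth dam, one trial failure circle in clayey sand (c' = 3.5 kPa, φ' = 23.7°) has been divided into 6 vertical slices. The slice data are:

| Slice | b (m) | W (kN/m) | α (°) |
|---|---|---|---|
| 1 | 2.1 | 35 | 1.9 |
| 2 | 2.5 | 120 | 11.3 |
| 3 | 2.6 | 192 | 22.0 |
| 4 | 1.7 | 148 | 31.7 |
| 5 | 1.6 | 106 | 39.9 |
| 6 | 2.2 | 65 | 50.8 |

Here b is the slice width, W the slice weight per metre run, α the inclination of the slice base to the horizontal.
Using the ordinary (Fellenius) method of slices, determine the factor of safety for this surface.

FS = 1.05

Ordinary method of slices: FS = Σ[c'·Δl_i + (W_i cosα_i)·tanφ'] / Σ W_i sinα_i, with Δl_i = b_i / cosα_i.
Slice 1: Δl = 2.1/cos1.9° = 2.101 m; N'_1 = 35·cos1.9° = 35.0; c'Δl = 7.35; W sinα = 1.2
Slice 2: Δl = 2.5/cos11.3° = 2.549 m; N'_2 = 120·cos11.3° = 117.7; c'Δl = 8.92; W sinα = 23.5
Slice 3: Δl = 2.6/cos22.0° = 2.804 m; N'_3 = 192·cos22.0° = 178.0; c'Δl = 9.81; W sinα = 71.9
Slice 4: Δl = 1.7/cos31.7° = 1.998 m; N'_4 = 148·cos31.7° = 125.9; c'Δl = 6.99; W sinα = 77.8
Slice 5: Δl = 1.6/cos39.9° = 2.086 m; N'_5 = 106·cos39.9° = 81.3; c'Δl = 7.30; W sinα = 68.0
Slice 6: Δl = 2.2/cos50.8° = 3.481 m; N'_6 = 65·cos50.8° = 41.1; c'Δl = 12.18; W sinα = 50.4
Σc'Δl = 52.6 kN/m; ΣN' = 579.0 kN/m; ΣW sinα = 292.7 kN/m
Resisting = 52.6 + 579.0·tan23.7° = 52.6 + 254.2 = 306.7 kN/m
FS = 306.7 / 292.7 = 1.048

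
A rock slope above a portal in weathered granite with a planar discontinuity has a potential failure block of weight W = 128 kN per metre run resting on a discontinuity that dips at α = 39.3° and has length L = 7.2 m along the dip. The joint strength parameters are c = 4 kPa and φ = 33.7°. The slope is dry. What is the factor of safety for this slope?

FS = 1.17

Resolving the block weight along and normal to the plane and applying the Mohr–Coulomb strength on the joint:
N' = W cosα = 128·cos39.3° = 99.1 kN/m
Driving force T = W sinα = 128·sin39.3° = 81.1 kN/m
Resisting force R = c·L + N'·tanφ = 4·7.2 + 99.1·tan33.7° = 28.8 + 66.1 = 94.9 kN/m
FS = R / T = 94.9 / 81.1 = 1.170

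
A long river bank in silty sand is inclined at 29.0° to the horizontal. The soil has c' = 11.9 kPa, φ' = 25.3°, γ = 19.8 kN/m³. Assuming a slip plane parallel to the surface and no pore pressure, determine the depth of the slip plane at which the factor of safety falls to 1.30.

Setting FS = 1.30 in FS = [c' + γz cos²β tanφ'] / [γz sinβ cosβ] and solving for z:
z = c' / [γ cosβ (FS·sinβ − cosβ·tanφ')]
  = 11.9 / [19.8·cos29.0°·(1.30·sin29.0° − cos29.0°·tan25.3°)]
  = 11.9 / [19.8·0.8746·(1.30·0.4848 − 0.8746·0.4727)]
  = 11.9 / 3.7548 = 3.169 m

z = 3.17 m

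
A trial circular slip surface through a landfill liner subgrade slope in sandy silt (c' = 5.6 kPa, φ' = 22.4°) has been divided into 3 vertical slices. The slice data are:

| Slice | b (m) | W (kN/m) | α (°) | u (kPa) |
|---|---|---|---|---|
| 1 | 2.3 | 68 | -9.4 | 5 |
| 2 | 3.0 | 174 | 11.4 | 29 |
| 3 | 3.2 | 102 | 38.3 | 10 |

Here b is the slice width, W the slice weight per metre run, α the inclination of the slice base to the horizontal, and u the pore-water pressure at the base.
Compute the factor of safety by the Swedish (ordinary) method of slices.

FS = 1.45

Ordinary method of slices: FS = Σ[c'·Δl_i + (W_i cosα_i − u_i·Δl_i)·tanφ'] / Σ W_i sinα_i, with Δl_i = b_i / cosα_i.
Slice 1: Δl = 2.3/cos(-9.4°) = 2.331 m; N'_1 = 68·cos(-9.4°) − 5·2.331 = 55.4; c'Δl = 13.06; W sinα = -11.1
Slice 2: Δl = 3.0/cos11.4° = 3.060 m; N'_2 = 174·cos11.4° − 29·3.060 = 81.8; c'Δl = 17.14; W sinα = 34.4
Slice 3: Δl = 3.2/cos38.3° = 4.078 m; N'_3 = 102·cos38.3° − 10·4.078 = 39.3; c'Δl = 22.83; W sinα = 63.2
Σc'Δl = 53.0 kN/m; ΣN' = 176.5 kN/m; ΣW sinα = 86.5 kN/m
Resisting = 53.0 + 176.5·tan22.4° = 53.0 + 72.8 = 125.8 kN/m
FS = 125.8 / 86.5 = 1.454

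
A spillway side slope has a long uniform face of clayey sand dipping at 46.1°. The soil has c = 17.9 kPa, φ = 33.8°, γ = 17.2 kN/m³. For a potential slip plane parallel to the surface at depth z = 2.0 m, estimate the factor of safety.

FS = 1.69

For an infinite slope with a slip plane parallel to the surface (no pore pressure): FS = [c + γz cos²β tanφ] / [γz sinβ cosβ].
γz = 17.2·2.0 = 34.40 kN/m²
Numerator = 17.9 + 34.40·cos²46.1°·tan33.8° = 17.9 + 34.40·0.4808·0.6694 = 28.972 kPa
Denominator = 34.40·sin46.1°·cos46.1° = 34.40·0.7206·0.6934 = 17.187 kPa
FS = 28.972 / 17.187 = 1.686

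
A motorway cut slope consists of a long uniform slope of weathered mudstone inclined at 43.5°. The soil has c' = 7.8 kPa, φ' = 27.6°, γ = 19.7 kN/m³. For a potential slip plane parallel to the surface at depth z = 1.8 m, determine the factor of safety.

For an infinite slope with a slip plane parallel to the surface (no pore pressure): FS = [c' + γz cos²β tanφ'] / [γz sinβ cosβ].
γz = 19.7·1.8 = 35.46 kN/m²
Numerator = 7.8 + 35.46·cos²43.5°·tan27.6° = 7.8 + 35.46·0.5262·0.5228 = 17.554 kPa
Denominator = 35.46·sin43.5°·cos43.5° = 35.46·0.6884·0.7254 = 17.706 kPa
FS = 17.554 / 17.706 = 0.991

FS = 0.99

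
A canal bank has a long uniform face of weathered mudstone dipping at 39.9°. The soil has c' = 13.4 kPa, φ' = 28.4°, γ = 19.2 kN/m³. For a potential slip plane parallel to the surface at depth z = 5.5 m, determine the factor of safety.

For an infinite slope with a slip plane parallel to the surface (no pore pressure): FS = [c' + γz cos²β tanφ'] / [γz sinβ cosβ].
γz = 19.2·5.5 = 105.60 kN/m²
Numerator = 13.4 + 105.60·cos²39.9°·tan28.4° = 13.4 + 105.60·0.5885·0.5407 = 47.004 kPa
Denominator = 105.60·sin39.9°·cos39.9° = 105.60·0.6414·0.7672 = 51.966 kPa
FS = 47.004 / 51.966 = 0.905

FS = 0.90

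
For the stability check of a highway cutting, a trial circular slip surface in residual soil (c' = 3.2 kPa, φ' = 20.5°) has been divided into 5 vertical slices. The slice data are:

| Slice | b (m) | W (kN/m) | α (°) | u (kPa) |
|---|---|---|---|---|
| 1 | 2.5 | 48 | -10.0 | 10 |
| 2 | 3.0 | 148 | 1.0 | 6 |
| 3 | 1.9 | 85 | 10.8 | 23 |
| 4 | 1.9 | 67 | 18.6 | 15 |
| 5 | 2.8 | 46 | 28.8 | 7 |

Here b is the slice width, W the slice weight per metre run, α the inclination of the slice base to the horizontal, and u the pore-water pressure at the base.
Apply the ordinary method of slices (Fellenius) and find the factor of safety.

FS = 2.44

Ordinary method of slices: FS = Σ[c'·Δl_i + (W_i cosα_i − u_i·Δl_i)·tanφ'] / Σ W_i sinα_i, with Δl_i = b_i / cosα_i.
Slice 1: Δl = 2.5/cos(-10.0°) = 2.539 m; N'_1 = 48·cos(-10.0°) − 10·2.539 = 21.9; c'Δl = 8.12; W sinα = -8.3
Slice 2: Δl = 3.0/cos1.0° = 3.000 m; N'_2 = 148·cos1.0° − 6·3.000 = 130.0; c'Δl = 9.60; W sinα = 2.6
Slice 3: Δl = 1.9/cos10.8° = 1.934 m; N'_3 = 85·cos10.8° − 23·1.934 = 39.0; c'Δl = 6.19; W sinα = 15.9
Slice 4: Δl = 1.9/cos18.6° = 2.005 m; N'_4 = 67·cos18.6° − 15·2.005 = 33.4; c'Δl = 6.42; W sinα = 21.4
Slice 5: Δl = 2.8/cos28.8° = 3.195 m; N'_5 = 46·cos28.8° − 7·3.195 = 17.9; c'Δl = 10.22; W sinα = 22.2
Σc'Δl = 40.6 kN/m; ΣN' = 242.2 kN/m; ΣW sinα = 53.7 kN/m
Resisting = 40.6 + 242.2·tan20.5° = 40.6 + 90.6 = 131.1 kN/m
FS = 131.1 / 53.7 = 2.442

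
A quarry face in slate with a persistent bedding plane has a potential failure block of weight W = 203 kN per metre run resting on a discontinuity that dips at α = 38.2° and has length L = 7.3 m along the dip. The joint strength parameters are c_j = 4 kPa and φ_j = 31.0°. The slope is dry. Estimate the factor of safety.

Resolving the block weight along and normal to the plane and applying the Mohr–Coulomb strength on the joint:
N' = W cosα = 203·cos38.2° = 159.5 kN/m
Driving force T = W sinα = 203·sin38.2° = 125.5 kN/m
Resisting force R = c_j·L + N'·tanφ_j = 4·7.3 + 159.5·tan31.0° = 29.2 + 95.9 = 125.1 kN/m
FS = R / T = 125.1 / 125.5 = 0.996

FS = 1.00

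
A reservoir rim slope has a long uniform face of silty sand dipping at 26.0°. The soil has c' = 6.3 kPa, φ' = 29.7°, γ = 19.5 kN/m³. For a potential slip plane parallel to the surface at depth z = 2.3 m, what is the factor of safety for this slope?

For an infinite slope with a slip plane parallel to the surface (no pore pressure): FS = [c' + γz cos²β tanφ'] / [γz sinβ cosβ].
γz = 19.5·2.3 = 44.85 kN/m²
Numerator = 6.3 + 44.85·cos²26.0°·tan29.7° = 6.3 + 44.85·0.8078·0.5704 = 26.966 kPa
Denominator = 44.85·sin26.0°·cos26.0° = 44.85·0.4384·0.8988 = 17.671 kPa
FS = 26.966 / 17.671 = 1.526

FS = 1.53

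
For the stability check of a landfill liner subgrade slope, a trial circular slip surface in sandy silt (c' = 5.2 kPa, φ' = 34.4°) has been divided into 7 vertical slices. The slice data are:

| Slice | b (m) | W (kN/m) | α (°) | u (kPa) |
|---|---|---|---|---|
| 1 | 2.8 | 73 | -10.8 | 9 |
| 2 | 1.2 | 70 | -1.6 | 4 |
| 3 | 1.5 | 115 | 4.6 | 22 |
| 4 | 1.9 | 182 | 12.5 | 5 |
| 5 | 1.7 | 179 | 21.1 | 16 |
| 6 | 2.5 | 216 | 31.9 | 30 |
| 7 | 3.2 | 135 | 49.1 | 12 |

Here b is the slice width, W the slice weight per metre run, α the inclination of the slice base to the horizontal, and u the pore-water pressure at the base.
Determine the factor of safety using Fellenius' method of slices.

FS = 1.65

Ordinary method of slices: FS = Σ[c'·Δl_i + (W_i cosα_i − u_i·Δl_i)·tanφ'] / Σ W_i sinα_i, with Δl_i = b_i / cosα_i.
Slice 1: Δl = 2.8/cos(-10.8°) = 2.850 m; N'_1 = 73·cos(-10.8°) − 9·2.850 = 46.1; c'Δl = 14.82; W sinα = -13.7
Slice 2: Δl = 1.2/cos(-1.6°) = 1.200 m; N'_2 = 70·cos(-1.6°) − 4·1.200 = 65.2; c'Δl = 6.24; W sinα = -2.0
Slice 3: Δl = 1.5/cos4.6° = 1.505 m; N'_3 = 115·cos4.6° − 22·1.505 = 81.5; c'Δl = 7.83; W sinα = 9.2
Slice 4: Δl = 1.9/cos12.5° = 1.946 m; N'_4 = 182·cos12.5° − 5·1.946 = 168.0; c'Δl = 10.12; W sinα = 39.4
Slice 5: Δl = 1.7/cos21.1° = 1.822 m; N'_5 = 179·cos21.1° − 16·1.822 = 137.8; c'Δl = 9.48; W sinα = 64.4
Slice 6: Δl = 2.5/cos31.9° = 2.945 m; N'_6 = 216·cos31.9° − 30·2.945 = 95.0; c'Δl = 15.31; W sinα = 114.1
Slice 7: Δl = 3.2/cos49.1° = 4.887 m; N'_7 = 135·cos49.1° − 12·4.887 = 29.7; c'Δl = 25.41; W sinα = 102.0
Σc'Δl = 89.2 kN/m; ΣN' = 623.3 kN/m; ΣW sinα = 313.6 kN/m
Resisting = 89.2 + 623.3·tan34.4° = 89.2 + 426.8 = 516.0 kN/m
FS = 516.0 / 313.6 = 1.645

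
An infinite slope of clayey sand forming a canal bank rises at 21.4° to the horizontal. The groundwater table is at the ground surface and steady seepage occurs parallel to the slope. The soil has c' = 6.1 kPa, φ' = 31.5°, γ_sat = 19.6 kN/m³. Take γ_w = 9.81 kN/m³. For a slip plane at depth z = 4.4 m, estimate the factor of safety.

FS = 0.99

With seepage parallel to the slope and the water table at the surface, the effective normal stress on the slip plane uses the buoyant unit weight γ' = γ_sat − γ_w while the driving shear stress uses γ_sat:
FS = [c' + γ' z cos²β tanφ'] / [γ_sat z sinβ cosβ]
γ' = 19.6 − 9.81 = 9.79 kN/m³
Numerator = 6.1 + 9.79·4.4·cos²21.4°·tan31.5° = 6.1 + 9.79·4.4·0.8669·0.6128 = 28.983 kPa
Denominator = 19.6·4.4·sin21.4°·cos21.4° = 19.6·4.4·0.3649·0.9311 = 29.298 kPa
FS = 28.983 / 29.298 = 0.989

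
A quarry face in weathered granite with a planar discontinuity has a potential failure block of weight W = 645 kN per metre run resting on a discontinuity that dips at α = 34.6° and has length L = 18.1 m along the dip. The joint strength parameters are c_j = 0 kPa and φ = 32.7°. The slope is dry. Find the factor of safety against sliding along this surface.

Resolving the block weight along and normal to the plane and applying the Mohr–Coulomb strength on the joint:
N' = W cosα = 645·cos34.6° = 530.9 kN/m
Driving force T = W sinα = 645·sin34.6° = 366.3 kN/m
Resisting force R = c_j·L + N'·tanφ = 0·18.1 + 530.9·tan32.7° = 0.0 + 340.8 = 340.8 kN/m
FS = R / T = 340.8 / 366.3 = 0.931

FS = 0.93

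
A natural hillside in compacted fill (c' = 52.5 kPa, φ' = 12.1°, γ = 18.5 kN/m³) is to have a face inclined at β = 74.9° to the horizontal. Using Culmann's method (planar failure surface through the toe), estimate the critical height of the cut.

H_c = 19.74 m

Culmann's analysis gives the critical failure plane at α_cr = (β + φ')/2 = (74.9 + 12.1)/2 = 43.5°, and the critical height
H_c = (4c'/γ) · sinβ cosφ' / [1 − cos(β − φ')]
    = (4·52.5/18.5) · sin74.9°·cos12.1° / [1 − cos(62.8°)]
    = 11.351 · 0.9655·0.9778 / [1 − 0.4571]
    = 11.351 · 0.9440 / 0.5429
    = 19.74 m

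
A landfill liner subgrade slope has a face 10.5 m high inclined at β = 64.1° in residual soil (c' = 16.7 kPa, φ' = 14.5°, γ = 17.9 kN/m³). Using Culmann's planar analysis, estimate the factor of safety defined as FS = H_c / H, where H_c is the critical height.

H_c = (4c'/γ) · sinβ cosφ' / [1 − cos(β − φ')]
    = (4·16.7/17.9) · sin64.1°·cos14.5° / [1 − cos49.6°]
    = 3.732 · 0.8709 / 0.3519 = 9.24 m
FS = H_c / H = 9.24 / 10.5 = 0.880

FS = 0.88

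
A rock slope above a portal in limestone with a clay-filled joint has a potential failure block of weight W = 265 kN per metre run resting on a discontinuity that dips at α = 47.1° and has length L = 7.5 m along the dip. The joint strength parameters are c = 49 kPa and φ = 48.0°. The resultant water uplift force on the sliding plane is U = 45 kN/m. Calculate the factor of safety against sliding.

Resolving the block weight along and normal to the plane and applying the Mohr–Coulomb strength on the joint:
N' = W cosα − U = 265·cos47.1° − 45 = 135.4 kN/m
Driving force T = W sinα = 265·sin47.1° = 194.1 kN/m
Resisting force R = c·L + N'·tanφ = 49·7.5 + 135.4·tan48.0° = 367.5 + 150.4 = 517.9 kN/m
FS = R / T = 517.9 / 194.1 = 2.668

FS = 2.67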